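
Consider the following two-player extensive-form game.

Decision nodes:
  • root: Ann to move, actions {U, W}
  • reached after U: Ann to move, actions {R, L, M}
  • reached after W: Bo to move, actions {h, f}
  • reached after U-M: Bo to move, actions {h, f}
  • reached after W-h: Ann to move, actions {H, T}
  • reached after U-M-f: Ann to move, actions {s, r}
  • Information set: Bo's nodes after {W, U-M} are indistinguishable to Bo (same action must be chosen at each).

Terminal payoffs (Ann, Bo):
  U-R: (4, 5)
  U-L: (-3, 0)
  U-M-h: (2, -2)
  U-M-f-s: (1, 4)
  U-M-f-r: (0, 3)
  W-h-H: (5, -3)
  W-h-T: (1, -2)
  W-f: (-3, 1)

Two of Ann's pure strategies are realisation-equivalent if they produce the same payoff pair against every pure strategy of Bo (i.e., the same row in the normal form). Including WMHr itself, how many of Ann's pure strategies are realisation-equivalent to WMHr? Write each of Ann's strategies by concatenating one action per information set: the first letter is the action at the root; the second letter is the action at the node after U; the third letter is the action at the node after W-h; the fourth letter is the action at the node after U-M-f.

Row for WMHr (columns h, f): (5,-3) (-3,1).
Under WMHr, Ann's choice at the node after U and at the node after U-M-f can never be reached regardless of what Bo does, so varying those choices leaves every outcome unchanged.
Holding the reachable choices fixed and varying the unreachable ones freely already gives 3 × 2 = 6 equivalent strategies.
No other strategy reproduces this row, so those 6 are the full class: WRHs, WRHr, WLHs, WLHr, WMHs, WMHr.

6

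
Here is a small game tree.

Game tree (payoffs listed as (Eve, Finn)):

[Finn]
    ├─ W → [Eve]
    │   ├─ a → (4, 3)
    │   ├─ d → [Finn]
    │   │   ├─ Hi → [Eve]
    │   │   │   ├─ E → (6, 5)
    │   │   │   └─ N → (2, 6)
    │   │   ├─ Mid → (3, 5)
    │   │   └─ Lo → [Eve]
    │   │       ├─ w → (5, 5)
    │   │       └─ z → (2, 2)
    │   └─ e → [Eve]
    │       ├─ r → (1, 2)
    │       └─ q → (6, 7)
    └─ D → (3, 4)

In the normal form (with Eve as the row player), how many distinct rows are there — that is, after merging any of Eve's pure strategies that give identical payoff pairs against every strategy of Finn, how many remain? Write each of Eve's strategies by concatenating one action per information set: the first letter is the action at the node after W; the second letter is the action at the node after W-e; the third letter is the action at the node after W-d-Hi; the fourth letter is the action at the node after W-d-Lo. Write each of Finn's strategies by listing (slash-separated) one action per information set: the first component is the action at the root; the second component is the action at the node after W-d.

Eve has 24 pure strategies: arEw, arEz, arNw, arNz, aqEw, aqEz, aqNw, aqNz, drEw, drEz, drNw, drNz, dqEw, dqEz, dqNw, dqNz, erEw, erEz, erNw, erNz, eqEw, eqEz, eqNw, eqNz. Columns: W/Hi, W/Mid, W/Lo, D/Hi, D/Mid, D/Lo.
{arEw, arEz, arNw, arNz, aqEw, aqEz, aqNw, aqNz} → row (4,3) (4,3) (4,3) (3,4) (3,4) (3,4)
{drEw, dqEw} → row (6,5) (3,5) (5,5) (3,4) (3,4) (3,4)
{drEz, dqEz} → row (6,5) (3,5) (2,2) (3,4) (3,4) (3,4)
{drNw, dqNw} → row (2,6) (3,5) (5,5) (3,4) (3,4) (3,4)
{drNz, dqNz} → row (2,6) (3,5) (2,2) (3,4) (3,4) (3,4)
{erEw, erEz, erNw, erNz} → row (1,2) (1,2) (1,2) (3,4) (3,4) (3,4)
{eqEw, eqEz, eqNw, eqNz} → row (6,7) (6,7) (6,7) (3,4) (3,4) (3,4)
That's 7 distinct rows out of 24 strategies.

7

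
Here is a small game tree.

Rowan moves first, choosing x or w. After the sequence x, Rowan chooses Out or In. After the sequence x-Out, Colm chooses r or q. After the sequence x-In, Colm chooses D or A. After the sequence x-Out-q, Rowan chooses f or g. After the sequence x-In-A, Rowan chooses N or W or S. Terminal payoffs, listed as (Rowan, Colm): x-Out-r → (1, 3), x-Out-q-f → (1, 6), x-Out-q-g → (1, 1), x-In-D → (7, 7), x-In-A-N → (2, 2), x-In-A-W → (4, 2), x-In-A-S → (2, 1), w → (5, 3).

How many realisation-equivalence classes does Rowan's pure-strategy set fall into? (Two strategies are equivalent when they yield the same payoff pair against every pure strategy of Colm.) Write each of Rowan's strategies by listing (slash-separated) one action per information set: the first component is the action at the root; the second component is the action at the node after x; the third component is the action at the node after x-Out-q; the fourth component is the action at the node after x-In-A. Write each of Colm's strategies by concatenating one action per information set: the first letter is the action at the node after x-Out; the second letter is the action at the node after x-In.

6

Rowan has 24 pure strategies: x/Out/f/N, x/Out/f/W, x/Out/f/S, x/Out/g/N, x/Out/g/W, x/Out/g/S, x/In/f/N, x/In/f/W, x/In/f/S, x/In/g/N, x/In/g/W, x/In/g/S, w/Out/f/N, w/Out/f/W, w/Out/f/S, w/Out/g/N, w/Out/g/W, w/Out/g/S, w/In/f/N, w/In/f/W, w/In/f/S, w/In/g/N, w/In/g/W, w/In/g/S. Columns: rD, rA, qD, qA.
{x/Out/f/N, x/Out/f/W, x/Out/f/S} → row (1,3) (1,3) (1,6) (1,6)
{x/Out/g/N, x/Out/g/W, x/Out/g/S} → row (1,3) (1,3) (1,1) (1,1)
{x/In/f/N, x/In/g/N} → row (7,7) (2,2) (7,7) (2,2)
{x/In/f/W, x/In/g/W} → row (7,7) (4,2) (7,7) (4,2)
{x/In/f/S, x/In/g/S} → row (7,7) (2,1) (7,7) (2,1)
{w/Out/f/N, w/Out/f/W, w/Out/f/S, w/Out/g/N, w/Out/g/W, w/Out/g/S, w/In/f/N, w/In/f/W, w/In/f/S, w/In/g/N, w/In/g/W, w/In/g/S} → row (5,3) (5,3) (5,3) (5,3)
That's 6 distinct rows out of 24 strategies.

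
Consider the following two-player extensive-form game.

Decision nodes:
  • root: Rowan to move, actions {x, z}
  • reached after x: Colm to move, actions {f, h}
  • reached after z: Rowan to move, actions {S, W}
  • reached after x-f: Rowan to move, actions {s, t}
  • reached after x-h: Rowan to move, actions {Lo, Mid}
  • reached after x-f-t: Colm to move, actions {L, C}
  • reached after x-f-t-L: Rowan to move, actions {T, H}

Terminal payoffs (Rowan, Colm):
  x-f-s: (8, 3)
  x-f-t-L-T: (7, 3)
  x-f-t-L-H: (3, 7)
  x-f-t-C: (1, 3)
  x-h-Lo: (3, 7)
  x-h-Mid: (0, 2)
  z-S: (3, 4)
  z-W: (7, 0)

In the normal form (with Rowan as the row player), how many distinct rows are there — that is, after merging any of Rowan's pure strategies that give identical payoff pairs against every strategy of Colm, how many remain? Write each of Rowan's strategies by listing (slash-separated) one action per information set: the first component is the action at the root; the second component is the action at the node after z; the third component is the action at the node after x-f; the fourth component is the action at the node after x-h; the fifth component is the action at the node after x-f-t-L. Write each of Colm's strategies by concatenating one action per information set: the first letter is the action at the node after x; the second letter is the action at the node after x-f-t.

Rowan has 32 pure strategies: x/S/s/Lo/T, x/S/s/Lo/H, x/S/s/Mid/T, x/S/s/Mid/H, x/S/t/Lo/T, x/S/t/Lo/H, x/S/t/Mid/T, x/S/t/Mid/H, x/W/s/Lo/T, x/W/s/Lo/H, x/W/s/Mid/T, x/W/s/Mid/H, x/W/t/Lo/T, x/W/t/Lo/H, x/W/t/Mid/T, x/W/t/Mid/H, z/S/s/Lo/T, z/S/s/Lo/H, z/S/s/Mid/T, z/S/s/Mid/H, z/S/t/Lo/T, z/S/t/Lo/H, z/S/t/Mid/T, z/S/t/Mid/H, z/W/s/Lo/T, z/W/s/Lo/H, z/W/s/Mid/T, z/W/s/Mid/H, z/W/t/Lo/T, z/W/t/Lo/H, z/W/t/Mid/T, z/W/t/Mid/H. Columns: fL, fC, hL, hC.
{x/S/s/Lo/T, x/S/s/Lo/H, x/W/s/Lo/T, x/W/s/Lo/H} → row (8,3) (8,3) (3,7) (3,7)
{x/S/s/Mid/T, x/S/s/Mid/H, x/W/s/Mid/T, x/W/s/Mid/H} → row (8,3) (8,3) (0,2) (0,2)
{x/S/t/Lo/T, x/W/t/Lo/T} → row (7,3) (1,3) (3,7) (3,7)
{x/S/t/Lo/H, x/W/t/Lo/H} → row (3,7) (1,3) (3,7) (3,7)
{x/S/t/Mid/T, x/W/t/Mid/T} → row (7,3) (1,3) (0,2) (0,2)
{x/S/t/Mid/H, x/W/t/Mid/H} → row (3,7) (1,3) (0,2) (0,2)
{z/S/s/Lo/T, z/S/s/Lo/H, z/S/s/Mid/T, z/S/s/Mid/H, z/S/t/Lo/T, z/S/t/Lo/H, z/S/t/Mid/T, z/S/t/Mid/H} → row (3,4) (3,4) (3,4) (3,4)
{z/W/s/Lo/T, z/W/s/Lo/H, z/W/s/Mid/T, z/W/s/Mid/H, z/W/t/Lo/T, z/W/t/Lo/H, z/W/t/Mid/T, z/W/t/Mid/H} → row (7,0) (7,0) (7,0) (7,0)
That's 8 distinct rows out of 32 strategies.

8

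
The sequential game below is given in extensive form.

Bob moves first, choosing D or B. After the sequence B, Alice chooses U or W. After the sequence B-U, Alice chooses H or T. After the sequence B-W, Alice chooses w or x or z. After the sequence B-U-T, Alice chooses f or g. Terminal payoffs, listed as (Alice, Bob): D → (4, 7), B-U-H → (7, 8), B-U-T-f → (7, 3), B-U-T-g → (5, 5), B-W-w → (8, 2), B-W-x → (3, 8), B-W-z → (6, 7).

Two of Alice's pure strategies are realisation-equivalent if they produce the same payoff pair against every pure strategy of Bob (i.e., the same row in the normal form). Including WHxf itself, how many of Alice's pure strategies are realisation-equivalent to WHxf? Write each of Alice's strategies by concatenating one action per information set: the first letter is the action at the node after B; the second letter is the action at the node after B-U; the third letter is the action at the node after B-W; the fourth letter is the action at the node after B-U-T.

Row for WHxf (columns D, B): (4,7) (3,8).
Under WHxf, Alice's choice at the node after B-U and at the node after B-U-T can never be reached regardless of what Bob does, so varying those choices leaves every outcome unchanged.
Holding the reachable choices fixed and varying the unreachable ones freely already gives 2 × 2 = 4 equivalent strategies.
No other strategy reproduces this row, so those 4 are the full class: WHxf, WHxg, WTxf, WTxg.

4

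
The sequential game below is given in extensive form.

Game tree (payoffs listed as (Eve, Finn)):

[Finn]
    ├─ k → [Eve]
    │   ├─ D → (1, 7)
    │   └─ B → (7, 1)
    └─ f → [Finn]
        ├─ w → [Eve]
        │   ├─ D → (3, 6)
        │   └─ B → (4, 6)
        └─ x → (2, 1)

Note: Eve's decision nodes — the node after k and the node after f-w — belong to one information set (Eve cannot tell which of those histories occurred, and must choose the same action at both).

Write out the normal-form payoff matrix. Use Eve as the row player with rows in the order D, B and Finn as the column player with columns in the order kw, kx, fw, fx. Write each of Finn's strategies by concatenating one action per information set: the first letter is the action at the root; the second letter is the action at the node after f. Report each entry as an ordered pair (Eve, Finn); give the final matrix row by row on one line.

D: (1,7) (1,7) (3,6) (2,1) | B: (7,1) (7,1) (4,6) (2,1)

Row D: kw→(1,7), kx→(1,7), fw→(3,6), fx→(2,1)
Row B: kw→(7,1), kx→(7,1), fw→(4,6), fx→(2,1)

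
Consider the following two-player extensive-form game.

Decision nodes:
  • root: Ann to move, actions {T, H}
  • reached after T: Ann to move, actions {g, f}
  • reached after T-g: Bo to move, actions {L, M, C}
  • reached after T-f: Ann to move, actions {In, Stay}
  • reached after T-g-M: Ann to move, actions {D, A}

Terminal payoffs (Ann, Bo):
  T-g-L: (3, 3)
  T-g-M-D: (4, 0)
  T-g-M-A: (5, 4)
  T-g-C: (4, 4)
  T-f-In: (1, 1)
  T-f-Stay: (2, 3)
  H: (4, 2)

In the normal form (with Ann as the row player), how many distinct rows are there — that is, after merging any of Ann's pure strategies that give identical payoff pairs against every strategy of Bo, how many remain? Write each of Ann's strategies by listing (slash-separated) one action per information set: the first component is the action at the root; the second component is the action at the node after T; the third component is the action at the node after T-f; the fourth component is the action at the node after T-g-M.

5

Ann has 16 pure strategies: T/g/In/D, T/g/In/A, T/g/Stay/D, T/g/Stay/A, T/f/In/D, T/f/In/A, T/f/Stay/D, T/f/Stay/A, H/g/In/D, H/g/In/A, H/g/Stay/D, H/g/Stay/A, H/f/In/D, H/f/In/A, H/f/Stay/D, H/f/Stay/A. Columns: L, M, C.
{T/g/In/D, T/g/Stay/D} → row (3,3) (4,0) (4,4)
{T/g/In/A, T/g/Stay/A} → row (3,3) (5,4) (4,4)
{T/f/In/D, T/f/In/A} → row (1,1) (1,1) (1,1)
{T/f/Stay/D, T/f/Stay/A} → row (2,3) (2,3) (2,3)
{H/g/In/D, H/g/In/A, H/g/Stay/D, H/g/Stay/A, H/f/In/D, H/f/In/A, H/f/Stay/D, H/f/Stay/A} → row (4,2) (4,2) (4,2)
That's 5 distinct rows out of 16 strategies.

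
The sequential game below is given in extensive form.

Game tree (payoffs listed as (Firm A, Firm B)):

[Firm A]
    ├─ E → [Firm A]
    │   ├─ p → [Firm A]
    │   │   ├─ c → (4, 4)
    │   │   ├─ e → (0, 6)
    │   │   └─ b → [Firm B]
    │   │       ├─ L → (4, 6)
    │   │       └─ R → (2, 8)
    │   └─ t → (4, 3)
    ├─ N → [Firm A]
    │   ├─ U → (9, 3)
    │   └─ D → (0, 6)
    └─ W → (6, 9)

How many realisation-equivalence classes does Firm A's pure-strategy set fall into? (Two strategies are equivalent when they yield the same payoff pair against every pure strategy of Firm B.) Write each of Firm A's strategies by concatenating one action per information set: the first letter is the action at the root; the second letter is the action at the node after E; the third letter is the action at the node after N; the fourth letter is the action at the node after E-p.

Firm A has 36 pure strategies: EpUc, EpUe, EpUb, EpDc, EpDe, EpDb, EtUc, EtUe, EtUb, EtDc, EtDe, EtDb, NpUc, NpUe, NpUb, NpDc, NpDe, NpDb, NtUc, NtUe, NtUb, NtDc, NtDe, NtDb, WpUc, WpUe, WpUb, WpDc, WpDe, WpDb, WtUc, WtUe, WtUb, WtDc, WtDe, WtDb. Columns: L, R.
{EpUc, EpDc} → row (4,4) (4,4)
{EpUe, EpDe, NpDc, NpDe, NpDb, NtDc, NtDe, NtDb} → row (0,6) (0,6)
{EpUb, EpDb} → row (4,6) (2,8)
{EtUc, EtUe, EtUb, EtDc, EtDe, EtDb} → row (4,3) (4,3)
{NpUc, NpUe, NpUb, NtUc, NtUe, NtUb} → row (9,3) (9,3)
{WpUc, WpUe, WpUb, WpDc, WpDe, WpDb, WtUc, WtUe, WtUb, WtDc, WtDe, WtDb} → row (6,9) (6,9)
That's 6 distinct rows out of 36 strategies.

6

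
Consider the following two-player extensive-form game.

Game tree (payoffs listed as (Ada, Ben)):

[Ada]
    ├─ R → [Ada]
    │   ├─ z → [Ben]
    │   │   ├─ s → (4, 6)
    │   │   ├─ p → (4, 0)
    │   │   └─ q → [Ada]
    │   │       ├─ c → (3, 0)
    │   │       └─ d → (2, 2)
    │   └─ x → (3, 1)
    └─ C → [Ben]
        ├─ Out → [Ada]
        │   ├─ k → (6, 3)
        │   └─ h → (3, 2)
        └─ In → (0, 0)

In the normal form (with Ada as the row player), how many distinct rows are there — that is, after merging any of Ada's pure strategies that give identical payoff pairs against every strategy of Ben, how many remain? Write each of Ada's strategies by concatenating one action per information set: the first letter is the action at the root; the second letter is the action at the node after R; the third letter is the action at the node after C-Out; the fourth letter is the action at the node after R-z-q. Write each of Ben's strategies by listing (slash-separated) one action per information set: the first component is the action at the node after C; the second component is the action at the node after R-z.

5

Ada has 16 pure strategies: Rzkc, Rzkd, Rzhc, Rzhd, Rxkc, Rxkd, Rxhc, Rxhd, Czkc, Czkd, Czhc, Czhd, Cxkc, Cxkd, Cxhc, Cxhd. Columns: Out/s, Out/p, Out/q, In/s, In/p, In/q.
{Rzkc, Rzhc} → row (4,6) (4,0) (3,0) (4,6) (4,0) (3,0)
{Rzkd, Rzhd} → row (4,6) (4,0) (2,2) (4,6) (4,0) (2,2)
{Rxkc, Rxkd, Rxhc, Rxhd} → row (3,1) (3,1) (3,1) (3,1) (3,1) (3,1)
{Czkc, Czkd, Cxkc, Cxkd} → row (6,3) (6,3) (6,3) (0,0) (0,0) (0,0)
{Czhc, Czhd, Cxhc, Cxhd} → row (3,2) (3,2) (3,2) (0,0) (0,0) (0,0)
That's 5 distinct rows out of 16 strategies.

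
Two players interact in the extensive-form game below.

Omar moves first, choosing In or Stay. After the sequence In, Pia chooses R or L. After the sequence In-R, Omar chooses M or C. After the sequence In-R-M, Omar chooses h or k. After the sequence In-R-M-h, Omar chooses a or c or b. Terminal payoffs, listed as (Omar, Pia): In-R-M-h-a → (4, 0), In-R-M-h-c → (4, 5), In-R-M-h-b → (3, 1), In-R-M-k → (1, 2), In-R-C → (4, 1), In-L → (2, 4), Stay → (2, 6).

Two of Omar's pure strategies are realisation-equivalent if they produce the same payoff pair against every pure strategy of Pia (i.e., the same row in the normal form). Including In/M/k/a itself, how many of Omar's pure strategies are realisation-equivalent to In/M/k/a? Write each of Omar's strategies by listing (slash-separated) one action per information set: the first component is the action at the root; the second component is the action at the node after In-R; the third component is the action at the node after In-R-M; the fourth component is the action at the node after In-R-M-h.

3

Row for In/M/k/a (columns R, L): (1,2) (2,4).
Under In/M/k/a, Omar's choice at the node after In-R-M-h can never be reached regardless of what Pia does, so varying those choices leaves every outcome unchanged.
Holding the reachable choices fixed and varying the unreachable one freely already gives 3 equivalent strategies.
No other strategy reproduces this row, so those 3 are the full class: In/M/k/a, In/M/k/c, In/M/k/b.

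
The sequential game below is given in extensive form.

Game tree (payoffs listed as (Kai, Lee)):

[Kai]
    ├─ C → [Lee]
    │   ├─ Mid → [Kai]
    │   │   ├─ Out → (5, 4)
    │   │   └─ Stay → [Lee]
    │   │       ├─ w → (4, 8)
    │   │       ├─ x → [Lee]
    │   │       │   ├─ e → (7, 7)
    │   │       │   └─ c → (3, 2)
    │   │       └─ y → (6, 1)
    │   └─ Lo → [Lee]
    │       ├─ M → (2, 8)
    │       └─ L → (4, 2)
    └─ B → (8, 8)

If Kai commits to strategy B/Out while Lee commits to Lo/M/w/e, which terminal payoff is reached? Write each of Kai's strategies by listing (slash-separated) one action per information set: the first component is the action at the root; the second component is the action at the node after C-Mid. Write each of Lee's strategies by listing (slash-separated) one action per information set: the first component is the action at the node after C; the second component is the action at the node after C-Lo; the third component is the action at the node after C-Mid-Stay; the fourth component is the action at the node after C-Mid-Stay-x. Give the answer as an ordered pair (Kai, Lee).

Trace the play path from the root:
  Kai plays B
→ terminal payoff (8, 8).
(Kai's choice at the node after C-Mid is never reached on this path, so it doesn't affect the outcome.)

(8, 8)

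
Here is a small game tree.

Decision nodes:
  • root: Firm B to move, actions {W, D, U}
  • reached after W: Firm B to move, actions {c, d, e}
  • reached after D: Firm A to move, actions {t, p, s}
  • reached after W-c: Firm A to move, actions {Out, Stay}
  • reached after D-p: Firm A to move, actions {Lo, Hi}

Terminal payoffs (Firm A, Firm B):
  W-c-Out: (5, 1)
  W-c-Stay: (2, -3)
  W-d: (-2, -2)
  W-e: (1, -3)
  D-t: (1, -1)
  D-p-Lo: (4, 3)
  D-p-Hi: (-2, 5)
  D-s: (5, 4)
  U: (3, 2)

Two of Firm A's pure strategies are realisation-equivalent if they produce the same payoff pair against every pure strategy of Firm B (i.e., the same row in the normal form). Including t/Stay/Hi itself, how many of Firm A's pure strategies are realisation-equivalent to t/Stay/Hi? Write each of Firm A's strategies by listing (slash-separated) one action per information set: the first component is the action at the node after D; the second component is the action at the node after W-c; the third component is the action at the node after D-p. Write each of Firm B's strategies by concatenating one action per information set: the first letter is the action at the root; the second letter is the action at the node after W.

Row for t/Stay/Hi (columns Wc, Wd, We, Dc, Dd, De, Uc, Ud, Ue): (2,-3) (-2,-2) (1,-3) (1,-1) (1,-1) (1,-1) (3,2) (3,2) (3,2).
Under t/Stay/Hi, Firm A's choice at the node after D-p can never be reached regardless of what Firm B does, so varying those choices leaves every outcome unchanged.
Holding the reachable choices fixed and varying the unreachable one freely already gives 2 equivalent strategies.
No other strategy reproduces this row, so those 2 are the full class: t/Stay/Lo, t/Stay/Hi.

2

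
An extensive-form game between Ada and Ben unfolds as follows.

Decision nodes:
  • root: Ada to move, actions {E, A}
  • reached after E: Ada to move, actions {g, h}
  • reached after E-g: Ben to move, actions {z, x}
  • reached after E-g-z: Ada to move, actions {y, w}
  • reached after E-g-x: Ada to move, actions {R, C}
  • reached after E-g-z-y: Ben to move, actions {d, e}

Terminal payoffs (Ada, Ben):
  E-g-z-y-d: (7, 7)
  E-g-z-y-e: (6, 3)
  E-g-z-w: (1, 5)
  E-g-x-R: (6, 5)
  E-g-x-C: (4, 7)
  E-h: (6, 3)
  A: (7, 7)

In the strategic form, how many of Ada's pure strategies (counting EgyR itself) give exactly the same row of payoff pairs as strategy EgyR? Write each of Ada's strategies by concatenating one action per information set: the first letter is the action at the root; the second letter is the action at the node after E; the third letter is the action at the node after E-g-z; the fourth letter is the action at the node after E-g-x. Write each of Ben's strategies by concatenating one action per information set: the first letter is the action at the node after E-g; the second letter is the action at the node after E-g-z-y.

1

Row for EgyR (columns zd, ze, xd, xe): (7,7) (6,3) (6,5) (6,5).
Every one of Ada's information sets is on the play path for some reply by Ben when Ada follows EgyR.
Changing the action at any of them therefore changes at least one column, so only EgyR itself gives this row.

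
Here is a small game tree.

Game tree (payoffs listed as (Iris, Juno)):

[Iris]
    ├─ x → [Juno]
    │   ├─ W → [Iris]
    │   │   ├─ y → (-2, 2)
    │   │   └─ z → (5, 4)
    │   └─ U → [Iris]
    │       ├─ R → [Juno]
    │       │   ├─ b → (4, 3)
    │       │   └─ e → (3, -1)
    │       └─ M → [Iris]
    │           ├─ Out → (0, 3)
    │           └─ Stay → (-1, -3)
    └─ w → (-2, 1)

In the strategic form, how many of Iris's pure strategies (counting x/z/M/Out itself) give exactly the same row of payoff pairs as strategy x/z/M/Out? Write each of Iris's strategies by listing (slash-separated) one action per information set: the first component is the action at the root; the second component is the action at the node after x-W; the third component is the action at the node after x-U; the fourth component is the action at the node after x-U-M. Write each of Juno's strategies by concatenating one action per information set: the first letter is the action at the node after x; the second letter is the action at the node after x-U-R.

1

Row for x/z/M/Out (columns Wb, We, Ub, Ue): (5,4) (5,4) (0,3) (0,3).
Every one of Iris's information sets is on the play path for some reply by Juno when Iris follows x/z/M/Out.
Changing the action at any of them therefore changes at least one column, so only x/z/M/Out itself gives this row.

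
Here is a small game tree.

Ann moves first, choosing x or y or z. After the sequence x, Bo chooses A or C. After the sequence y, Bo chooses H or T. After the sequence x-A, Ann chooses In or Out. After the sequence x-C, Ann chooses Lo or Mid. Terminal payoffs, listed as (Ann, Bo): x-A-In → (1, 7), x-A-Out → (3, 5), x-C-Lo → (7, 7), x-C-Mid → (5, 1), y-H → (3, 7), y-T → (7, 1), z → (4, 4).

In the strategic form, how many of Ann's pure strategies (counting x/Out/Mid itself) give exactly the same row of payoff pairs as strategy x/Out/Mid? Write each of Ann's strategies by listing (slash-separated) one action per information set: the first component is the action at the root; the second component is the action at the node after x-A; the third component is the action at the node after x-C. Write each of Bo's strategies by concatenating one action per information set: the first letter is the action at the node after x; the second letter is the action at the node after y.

Row for x/Out/Mid (columns AH, AT, CH, CT): (3,5) (3,5) (5,1) (5,1).
Every one of Ann's information sets is on the play path for some reply by Bo when Ann follows x/Out/Mid.
Changing the action at any of them therefore changes at least one column, so only x/Out/Mid itself gives this row.

1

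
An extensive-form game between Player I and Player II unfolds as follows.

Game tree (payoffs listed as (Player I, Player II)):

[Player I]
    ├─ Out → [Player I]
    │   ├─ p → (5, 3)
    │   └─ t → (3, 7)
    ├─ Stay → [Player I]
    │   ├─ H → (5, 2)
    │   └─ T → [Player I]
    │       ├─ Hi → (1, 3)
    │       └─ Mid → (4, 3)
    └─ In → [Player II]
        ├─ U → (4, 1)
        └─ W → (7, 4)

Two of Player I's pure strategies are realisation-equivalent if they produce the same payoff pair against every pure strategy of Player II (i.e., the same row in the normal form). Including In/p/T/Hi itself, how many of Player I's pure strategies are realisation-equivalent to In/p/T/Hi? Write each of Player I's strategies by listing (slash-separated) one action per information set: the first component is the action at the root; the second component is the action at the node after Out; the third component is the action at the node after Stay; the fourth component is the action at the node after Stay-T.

8

Row for In/p/T/Hi (columns U, W): (4,1) (7,4).
Under In/p/T/Hi, Player I's choice at the node after Out and at the node after Stay and at the node after Stay-T can never be reached regardless of what Player II does, so varying those choices leaves every outcome unchanged.
Holding the reachable choices fixed and varying the unreachable ones freely already gives 2 × 2 × 2 = 8 equivalent strategies.
No other strategy reproduces this row, so those 8 are the full class: In/p/H/Hi, In/p/H/Mid, In/p/T/Hi, In/p/T/Mid, In/t/H/Hi, In/t/H/Mid, In/t/T/Hi, In/t/T/Mid.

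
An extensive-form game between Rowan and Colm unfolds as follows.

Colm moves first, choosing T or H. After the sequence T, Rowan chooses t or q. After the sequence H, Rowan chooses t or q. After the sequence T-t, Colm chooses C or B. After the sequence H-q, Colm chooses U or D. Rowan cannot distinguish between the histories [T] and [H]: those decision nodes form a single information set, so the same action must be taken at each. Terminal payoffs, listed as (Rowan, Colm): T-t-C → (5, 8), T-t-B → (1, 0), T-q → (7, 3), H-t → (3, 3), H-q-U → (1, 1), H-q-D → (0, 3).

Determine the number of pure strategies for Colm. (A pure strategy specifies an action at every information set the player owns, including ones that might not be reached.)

8

Colm owns the root with actions {T, H} — two choices.
Colm owns the node after T-t with actions {C, B} — two choices.
Colm owns the node after H-q with actions {U, D} — two choices.
A pure strategy fixes one action at each information set independently, so the count is the product 2 × 2 × 2 = 8.
(For reference, Rowan has 2 pure strategies, giving a 8×2 normal-form matrix.)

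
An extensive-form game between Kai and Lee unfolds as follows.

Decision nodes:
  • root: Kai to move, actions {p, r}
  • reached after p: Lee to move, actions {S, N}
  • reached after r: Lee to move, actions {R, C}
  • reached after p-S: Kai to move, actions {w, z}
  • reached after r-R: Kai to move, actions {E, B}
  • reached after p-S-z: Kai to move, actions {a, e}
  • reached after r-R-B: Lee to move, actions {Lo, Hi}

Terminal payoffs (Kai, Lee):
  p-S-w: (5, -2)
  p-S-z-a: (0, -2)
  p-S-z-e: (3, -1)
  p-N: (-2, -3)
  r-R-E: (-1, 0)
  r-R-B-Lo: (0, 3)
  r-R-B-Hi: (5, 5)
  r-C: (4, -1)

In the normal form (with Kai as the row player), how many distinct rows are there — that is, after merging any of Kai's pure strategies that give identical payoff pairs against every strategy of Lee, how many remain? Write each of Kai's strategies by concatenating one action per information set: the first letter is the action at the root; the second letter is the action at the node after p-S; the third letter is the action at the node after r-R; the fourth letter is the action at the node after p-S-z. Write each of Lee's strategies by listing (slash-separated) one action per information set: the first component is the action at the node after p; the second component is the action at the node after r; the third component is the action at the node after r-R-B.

5

Kai has 16 pure strategies: pwEa, pwEe, pwBa, pwBe, pzEa, pzEe, pzBa, pzBe, rwEa, rwEe, rwBa, rwBe, rzEa, rzEe, rzBa, rzBe. Columns: S/R/Lo, S/R/Hi, S/C/Lo, S/C/Hi, N/R/Lo, N/R/Hi, N/C/Lo, N/C/Hi.
{pwEa, pwEe, pwBa, pwBe} → row (5,-2) (5,-2) (5,-2) (5,-2) (-2,-3) (-2,-3) (-2,-3) (-2,-3)
{pzEa, pzBa} → row (0,-2) (0,-2) (0,-2) (0,-2) (-2,-3) (-2,-3) (-2,-3) (-2,-3)
{pzEe, pzBe} → row (3,-1) (3,-1) (3,-1) (3,-1) (-2,-3) (-2,-3) (-2,-3) (-2,-3)
{rwEa, rwEe, rzEa, rzEe} → row (-1,0) (-1,0) (4,-1) (4,-1) (-1,0) (-1,0) (4,-1) (4,-1)
{rwBa, rwBe, rzBa, rzBe} → row (0,3) (5,5) (4,-1) (4,-1) (0,3) (5,5) (4,-1) (4,-1)
That's 5 distinct rows out of 16 strategies.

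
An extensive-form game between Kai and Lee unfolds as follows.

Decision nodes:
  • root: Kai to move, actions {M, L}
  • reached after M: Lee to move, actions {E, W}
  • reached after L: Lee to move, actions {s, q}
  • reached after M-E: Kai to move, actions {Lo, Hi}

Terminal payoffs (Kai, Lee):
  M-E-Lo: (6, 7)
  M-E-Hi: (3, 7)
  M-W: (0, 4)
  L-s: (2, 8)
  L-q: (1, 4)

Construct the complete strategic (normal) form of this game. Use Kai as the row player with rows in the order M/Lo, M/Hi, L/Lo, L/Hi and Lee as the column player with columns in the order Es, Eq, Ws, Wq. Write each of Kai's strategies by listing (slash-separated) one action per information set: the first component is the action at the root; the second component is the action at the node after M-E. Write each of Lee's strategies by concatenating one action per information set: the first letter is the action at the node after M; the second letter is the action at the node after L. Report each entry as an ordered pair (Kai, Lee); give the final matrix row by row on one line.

M/Lo: (6,7) (6,7) (0,4) (0,4) | M/Hi: (3,7) (3,7) (0,4) (0,4) | L/Lo: (2,8) (1,4) (2,8) (1,4) | L/Hi: (2,8) (1,4) (2,8) (1,4)

           Es       Eq       Ws       Wq
M/Lo    (6,7)    (6,7)    (0,4)    (0,4)
M/Hi    (3,7)    (3,7)    (0,4)    (0,4)
L/Lo    (2,8)    (1,4)    (2,8)    (1,4)
L/Hi    (2,8)    (1,4)    (2,8)    (1,4)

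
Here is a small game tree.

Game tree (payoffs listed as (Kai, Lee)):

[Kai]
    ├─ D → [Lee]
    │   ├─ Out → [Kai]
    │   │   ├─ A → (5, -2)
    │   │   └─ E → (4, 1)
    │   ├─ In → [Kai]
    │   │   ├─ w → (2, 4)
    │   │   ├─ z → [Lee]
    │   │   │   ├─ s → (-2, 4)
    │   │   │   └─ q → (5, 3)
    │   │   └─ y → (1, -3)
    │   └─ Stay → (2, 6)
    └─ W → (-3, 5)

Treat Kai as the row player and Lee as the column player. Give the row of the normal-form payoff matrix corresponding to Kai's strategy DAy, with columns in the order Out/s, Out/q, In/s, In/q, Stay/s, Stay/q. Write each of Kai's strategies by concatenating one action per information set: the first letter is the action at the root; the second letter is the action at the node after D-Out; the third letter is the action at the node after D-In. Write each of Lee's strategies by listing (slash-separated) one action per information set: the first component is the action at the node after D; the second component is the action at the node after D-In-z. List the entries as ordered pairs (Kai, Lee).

vs Out/s: Kai plays D → Lee plays Out at [D] → Kai plays A at [D-Out] → (5, -2)
vs Out/q: Kai plays D → Lee plays Out at [D] → Kai plays A at [D-Out] → (5, -2)
vs In/s: Kai plays D → Lee plays In at [D] → Kai plays y at [D-In] → (1, -3)
vs In/q: Kai plays D → Lee plays In at [D] → Kai plays y at [D-In] → (1, -3)
vs Stay/s: Kai plays D → Lee plays Stay at [D] → (2, 6)
vs Stay/q: Kai plays D → Lee plays Stay at [D] → (2, 6)

(5,-2) (5,-2) (1,-3) (1,-3) (2,6) (2,6)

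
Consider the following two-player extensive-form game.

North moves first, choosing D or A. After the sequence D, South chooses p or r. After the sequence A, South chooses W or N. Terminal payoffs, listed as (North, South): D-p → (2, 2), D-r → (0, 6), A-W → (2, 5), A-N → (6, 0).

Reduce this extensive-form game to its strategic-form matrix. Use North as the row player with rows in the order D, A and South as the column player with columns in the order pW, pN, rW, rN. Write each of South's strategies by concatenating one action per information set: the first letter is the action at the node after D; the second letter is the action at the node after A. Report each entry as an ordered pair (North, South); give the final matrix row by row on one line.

D: (2,2) (2,2) (0,6) (0,6) | A: (2,5) (6,0) (2,5) (6,0)

Row D: pW→(2,2), pN→(2,2), rW→(0,6), rN→(0,6)
Row A: pW→(2,5), pN→(6,0), rW→(2,5), rN→(6,0)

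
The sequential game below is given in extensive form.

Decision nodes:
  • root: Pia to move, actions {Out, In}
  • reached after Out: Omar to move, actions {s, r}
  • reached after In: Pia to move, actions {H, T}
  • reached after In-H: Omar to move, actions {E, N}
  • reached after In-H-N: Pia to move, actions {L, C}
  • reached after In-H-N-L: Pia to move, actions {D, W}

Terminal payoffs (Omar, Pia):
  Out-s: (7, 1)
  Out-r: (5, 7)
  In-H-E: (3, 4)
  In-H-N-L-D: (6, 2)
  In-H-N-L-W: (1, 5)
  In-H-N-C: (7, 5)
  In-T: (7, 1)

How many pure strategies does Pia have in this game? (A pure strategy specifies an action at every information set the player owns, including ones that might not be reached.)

16

Pia owns the root with actions {Out, In} — two choices.
Pia owns the node after In with actions {H, T} — two choices.
Pia owns the node after In-H-N with actions {L, C} — two choices.
Pia owns the node after In-H-N-L with actions {D, W} — two choices.
A pure strategy fixes one action at each information set independently, so the count is the product 2 × 2 × 2 × 2 = 16.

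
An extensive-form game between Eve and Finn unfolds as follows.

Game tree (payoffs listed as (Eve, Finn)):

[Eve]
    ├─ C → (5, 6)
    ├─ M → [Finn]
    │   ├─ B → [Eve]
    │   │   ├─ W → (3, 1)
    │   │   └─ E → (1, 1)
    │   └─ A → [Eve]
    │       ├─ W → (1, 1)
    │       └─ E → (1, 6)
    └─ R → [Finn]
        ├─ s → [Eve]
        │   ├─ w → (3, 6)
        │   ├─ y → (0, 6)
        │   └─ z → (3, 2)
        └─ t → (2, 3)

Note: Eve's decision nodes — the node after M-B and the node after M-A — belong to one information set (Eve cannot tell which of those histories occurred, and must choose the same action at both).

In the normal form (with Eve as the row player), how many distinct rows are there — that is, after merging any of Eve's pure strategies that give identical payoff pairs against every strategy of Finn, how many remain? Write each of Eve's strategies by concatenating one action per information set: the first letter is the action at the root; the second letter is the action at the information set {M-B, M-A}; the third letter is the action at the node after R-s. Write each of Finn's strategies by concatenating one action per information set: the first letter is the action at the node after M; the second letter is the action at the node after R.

Eve has 18 pure strategies: CWw, CWy, CWz, CEw, CEy, CEz, MWw, MWy, MWz, MEw, MEy, MEz, RWw, RWy, RWz, REw, REy, REz. Columns: Bs, Bt, As, At.
{CWw, CWy, CWz, CEw, CEy, CEz} → row (5,6) (5,6) (5,6) (5,6)
{MWw, MWy, MWz} → row (3,1) (3,1) (1,1) (1,1)
{MEw, MEy, MEz} → row (1,1) (1,1) (1,6) (1,6)
{RWw, REw} → row (3,6) (2,3) (3,6) (2,3)
{RWy, REy} → row (0,6) (2,3) (0,6) (2,3)
{RWz, REz} → row (3,2) (2,3) (3,2) (2,3)
That's 6 distinct rows out of 18 strategies.

6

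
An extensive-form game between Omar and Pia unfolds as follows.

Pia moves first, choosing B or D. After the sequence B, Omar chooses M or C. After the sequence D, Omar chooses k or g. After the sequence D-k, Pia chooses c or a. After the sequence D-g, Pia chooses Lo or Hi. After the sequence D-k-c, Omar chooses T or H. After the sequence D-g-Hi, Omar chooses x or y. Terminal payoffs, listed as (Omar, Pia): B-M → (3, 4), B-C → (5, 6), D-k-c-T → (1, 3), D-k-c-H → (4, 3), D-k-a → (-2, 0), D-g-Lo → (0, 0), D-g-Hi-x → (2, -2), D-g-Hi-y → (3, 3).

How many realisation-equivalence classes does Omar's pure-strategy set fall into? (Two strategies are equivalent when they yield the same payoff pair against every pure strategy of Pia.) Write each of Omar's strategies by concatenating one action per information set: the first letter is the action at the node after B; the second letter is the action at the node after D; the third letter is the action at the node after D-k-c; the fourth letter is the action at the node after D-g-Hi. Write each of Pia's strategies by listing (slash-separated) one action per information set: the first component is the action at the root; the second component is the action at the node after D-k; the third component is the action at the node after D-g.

Omar has 16 pure strategies: MkTx, MkTy, MkHx, MkHy, MgTx, MgTy, MgHx, MgHy, CkTx, CkTy, CkHx, CkHy, CgTx, CgTy, CgHx, CgHy. Columns: B/c/Lo, B/c/Hi, B/a/Lo, B/a/Hi, D/c/Lo, D/c/Hi, D/a/Lo, D/a/Hi.
{MkTx, MkTy} → row (3,4) (3,4) (3,4) (3,4) (1,3) (1,3) (-2,0) (-2,0)
{MkHx, MkHy} → row (3,4) (3,4) (3,4) (3,4) (4,3) (4,3) (-2,0) (-2,0)
{MgTx, MgHx} → row (3,4) (3,4) (3,4) (3,4) (0,0) (2,-2) (0,0) (2,-2)
{MgTy, MgHy} → row (3,4) (3,4) (3,4) (3,4) (0,0) (3,3) (0,0) (3,3)
{CkTx, CkTy} → row (5,6) (5,6) (5,6) (5,6) (1,3) (1,3) (-2,0) (-2,0)
{CkHx, CkHy} → row (5,6) (5,6) (5,6) (5,6) (4,3) (4,3) (-2,0) (-2,0)
{CgTx, CgHx} → row (5,6) (5,6) (5,6) (5,6) (0,0) (2,-2) (0,0) (2,-2)
{CgTy, CgHy} → row (5,6) (5,6) (5,6) (5,6) (0,0) (3,3) (0,0) (3,3)
That's 8 distinct rows out of 16 strategies.

8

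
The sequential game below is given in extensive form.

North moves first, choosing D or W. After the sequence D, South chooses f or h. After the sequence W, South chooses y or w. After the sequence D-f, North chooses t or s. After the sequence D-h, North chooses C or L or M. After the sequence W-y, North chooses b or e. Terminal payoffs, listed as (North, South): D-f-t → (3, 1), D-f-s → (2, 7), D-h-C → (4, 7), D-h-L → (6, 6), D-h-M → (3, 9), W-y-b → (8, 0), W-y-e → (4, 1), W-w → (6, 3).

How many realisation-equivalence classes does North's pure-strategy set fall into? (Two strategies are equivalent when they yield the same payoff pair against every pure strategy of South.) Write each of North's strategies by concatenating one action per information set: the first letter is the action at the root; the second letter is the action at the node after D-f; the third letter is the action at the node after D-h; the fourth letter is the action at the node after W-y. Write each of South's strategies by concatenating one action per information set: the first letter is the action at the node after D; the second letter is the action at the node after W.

North has 24 pure strategies: DtCb, DtCe, DtLb, DtLe, DtMb, DtMe, DsCb, DsCe, DsLb, DsLe, DsMb, DsMe, WtCb, WtCe, WtLb, WtLe, WtMb, WtMe, WsCb, WsCe, WsLb, WsLe, WsMb, WsMe. Columns: fy, fw, hy, hw.
{DtCb, DtCe} → row (3,1) (3,1) (4,7) (4,7)
{DtLb, DtLe} → row (3,1) (3,1) (6,6) (6,6)
{DtMb, DtMe} → row (3,1) (3,1) (3,9) (3,9)
{DsCb, DsCe} → row (2,7) (2,7) (4,7) (4,7)
{DsLb, DsLe} → row (2,7) (2,7) (6,6) (6,6)
{DsMb, DsMe} → row (2,7) (2,7) (3,9) (3,9)
{WtCb, WtLb, WtMb, WsCb, WsLb, WsMb} → row (8,0) (6,3) (8,0) (6,3)
{WtCe, WtLe, WtMe, WsCe, WsLe, WsMe} → row (4,1) (6,3) (4,1) (6,3)
That's 8 distinct rows out of 24 strategies.

8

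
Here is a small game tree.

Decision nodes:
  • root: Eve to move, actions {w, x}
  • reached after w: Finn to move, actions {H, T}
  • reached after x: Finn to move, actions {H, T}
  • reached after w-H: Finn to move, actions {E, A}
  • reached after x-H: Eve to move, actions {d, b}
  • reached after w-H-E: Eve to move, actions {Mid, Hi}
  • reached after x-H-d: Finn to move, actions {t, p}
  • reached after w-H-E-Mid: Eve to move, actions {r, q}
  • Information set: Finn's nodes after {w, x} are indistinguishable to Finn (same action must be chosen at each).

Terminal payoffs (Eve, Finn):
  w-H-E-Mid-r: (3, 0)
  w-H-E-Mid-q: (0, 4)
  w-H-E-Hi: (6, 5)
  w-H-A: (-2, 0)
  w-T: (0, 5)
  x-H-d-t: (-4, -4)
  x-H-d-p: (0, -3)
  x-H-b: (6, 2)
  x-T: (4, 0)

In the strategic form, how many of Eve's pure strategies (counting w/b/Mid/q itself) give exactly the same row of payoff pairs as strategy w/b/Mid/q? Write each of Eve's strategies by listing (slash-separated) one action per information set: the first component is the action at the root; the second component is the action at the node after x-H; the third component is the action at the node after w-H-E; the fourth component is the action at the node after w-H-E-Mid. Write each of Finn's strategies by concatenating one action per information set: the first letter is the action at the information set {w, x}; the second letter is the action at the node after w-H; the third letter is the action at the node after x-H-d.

Row for w/b/Mid/q (columns HEt, HEp, HAt, HAp, TEt, TEp, TAt, TAp): (0,4) (0,4) (-2,0) (-2,0) (0,5) (0,5) (0,5) (0,5).
Under w/b/Mid/q, Eve's choice at the node after x-H can never be reached regardless of what Finn does, so varying those choices leaves every outcome unchanged.
Holding the reachable choices fixed and varying the unreachable one freely already gives 2 equivalent strategies.
No other strategy reproduces this row, so those 2 are the full class: w/d/Mid/q, w/b/Mid/q.

2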